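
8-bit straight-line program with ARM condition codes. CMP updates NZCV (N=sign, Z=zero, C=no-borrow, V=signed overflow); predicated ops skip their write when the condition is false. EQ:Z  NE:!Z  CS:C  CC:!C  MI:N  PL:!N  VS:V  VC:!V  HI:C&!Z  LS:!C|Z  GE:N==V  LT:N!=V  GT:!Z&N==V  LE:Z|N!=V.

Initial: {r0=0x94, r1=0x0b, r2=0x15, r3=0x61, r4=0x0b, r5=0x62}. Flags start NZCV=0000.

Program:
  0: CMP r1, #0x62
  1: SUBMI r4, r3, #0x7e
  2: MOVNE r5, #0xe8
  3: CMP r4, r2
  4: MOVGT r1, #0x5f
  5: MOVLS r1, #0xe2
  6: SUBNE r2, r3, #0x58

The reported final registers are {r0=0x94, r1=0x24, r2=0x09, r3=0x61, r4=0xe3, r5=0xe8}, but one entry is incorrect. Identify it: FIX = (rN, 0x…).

[0] flags=1000 → (cmp)
[1] flags=1000 MI?T → r4=0xe3
[2] flags=1000 NE?T → r5=0xe8
[3] flags=1010 → (cmp)
[4] flags=1010 GT?F → skip
[5] flags=1010 LS?F → skip
[6] flags=1010 NE?T → r2=0x09

FIX = (r1, 0x0b)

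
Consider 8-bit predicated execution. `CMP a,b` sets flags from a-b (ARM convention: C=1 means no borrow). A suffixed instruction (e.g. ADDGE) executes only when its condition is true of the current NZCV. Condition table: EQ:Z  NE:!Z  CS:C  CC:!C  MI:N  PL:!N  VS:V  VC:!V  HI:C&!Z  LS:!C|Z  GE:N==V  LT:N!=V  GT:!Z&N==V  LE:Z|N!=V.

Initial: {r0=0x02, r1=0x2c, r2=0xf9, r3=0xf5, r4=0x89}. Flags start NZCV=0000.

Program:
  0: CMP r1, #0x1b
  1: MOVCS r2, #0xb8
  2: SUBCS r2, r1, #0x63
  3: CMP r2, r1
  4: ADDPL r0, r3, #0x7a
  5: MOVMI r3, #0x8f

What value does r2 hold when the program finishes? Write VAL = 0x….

0: ✓ CMP  NZCV=0010
1: ✓ MOVCS  r2←0xb8
2: ✓ SUBCS  r2←0xc9
3: ✓ CMP  NZCV=1010
4: · ADDPL
5: ✓ MOVMI  r3←0x8f

VAL = 0xc9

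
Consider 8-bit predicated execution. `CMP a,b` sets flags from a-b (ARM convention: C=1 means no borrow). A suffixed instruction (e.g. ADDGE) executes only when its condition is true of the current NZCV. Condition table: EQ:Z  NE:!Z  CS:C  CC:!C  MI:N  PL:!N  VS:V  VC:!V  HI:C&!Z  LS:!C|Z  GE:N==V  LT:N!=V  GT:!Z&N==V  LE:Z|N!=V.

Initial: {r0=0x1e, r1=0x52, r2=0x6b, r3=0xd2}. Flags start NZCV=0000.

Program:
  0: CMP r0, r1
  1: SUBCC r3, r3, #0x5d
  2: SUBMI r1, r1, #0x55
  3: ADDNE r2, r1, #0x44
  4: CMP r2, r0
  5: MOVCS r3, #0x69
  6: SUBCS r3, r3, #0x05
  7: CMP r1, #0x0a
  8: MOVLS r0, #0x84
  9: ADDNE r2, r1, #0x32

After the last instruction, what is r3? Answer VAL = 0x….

VAL = 0x64

0: ✓ CMP  NZCV=1000
1: ✓ SUBCC  r3←0x75
2: ✓ SUBMI  r1←0xfd
3: ✓ ADDNE  r2←0x41
4: ✓ CMP  NZCV=0010
5: ✓ MOVCS  r3←0x69
6: ✓ SUBCS  r3←0x64
7: ✓ CMP  NZCV=1010
8: · MOVLS
9: ✓ ADDNE  r2←0x2f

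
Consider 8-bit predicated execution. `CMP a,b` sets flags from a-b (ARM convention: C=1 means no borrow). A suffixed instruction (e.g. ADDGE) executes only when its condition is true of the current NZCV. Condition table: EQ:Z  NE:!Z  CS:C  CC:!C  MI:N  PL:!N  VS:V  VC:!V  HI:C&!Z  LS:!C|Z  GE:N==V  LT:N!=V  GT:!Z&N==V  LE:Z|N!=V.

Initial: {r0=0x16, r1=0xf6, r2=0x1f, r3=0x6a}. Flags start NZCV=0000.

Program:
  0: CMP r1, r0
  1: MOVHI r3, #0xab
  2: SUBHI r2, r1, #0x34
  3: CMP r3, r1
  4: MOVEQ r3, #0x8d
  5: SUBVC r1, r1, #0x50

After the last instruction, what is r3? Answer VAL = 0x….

[0] flags=1010 → (cmp)
[1] flags=1010 HI?T → r3=0xab
[2] flags=1010 HI?T → r2=0xc2
[3] flags=1000 → (cmp)
[4] flags=1000 EQ?F → skip
[5] flags=1000 VC?T → r1=0xa6

VAL = 0xab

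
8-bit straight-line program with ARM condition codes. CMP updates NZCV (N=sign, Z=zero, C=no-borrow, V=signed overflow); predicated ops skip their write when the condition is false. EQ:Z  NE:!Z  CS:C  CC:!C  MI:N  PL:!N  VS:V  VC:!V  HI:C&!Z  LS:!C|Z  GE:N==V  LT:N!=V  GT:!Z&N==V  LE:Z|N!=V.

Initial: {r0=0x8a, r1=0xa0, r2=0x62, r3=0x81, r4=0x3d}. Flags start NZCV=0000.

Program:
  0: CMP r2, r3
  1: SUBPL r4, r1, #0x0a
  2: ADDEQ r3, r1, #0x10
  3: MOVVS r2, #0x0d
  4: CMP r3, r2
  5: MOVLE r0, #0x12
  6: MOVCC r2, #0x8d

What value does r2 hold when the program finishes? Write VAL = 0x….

VAL = 0x0d

0: ✓ CMP  NZCV=1001
1: · SUBPL
2: · ADDEQ
3: ✓ MOVVS  r2←0x0d
4: ✓ CMP  NZCV=0011
5: ✓ MOVLE  r0←0x12
6: · MOVCC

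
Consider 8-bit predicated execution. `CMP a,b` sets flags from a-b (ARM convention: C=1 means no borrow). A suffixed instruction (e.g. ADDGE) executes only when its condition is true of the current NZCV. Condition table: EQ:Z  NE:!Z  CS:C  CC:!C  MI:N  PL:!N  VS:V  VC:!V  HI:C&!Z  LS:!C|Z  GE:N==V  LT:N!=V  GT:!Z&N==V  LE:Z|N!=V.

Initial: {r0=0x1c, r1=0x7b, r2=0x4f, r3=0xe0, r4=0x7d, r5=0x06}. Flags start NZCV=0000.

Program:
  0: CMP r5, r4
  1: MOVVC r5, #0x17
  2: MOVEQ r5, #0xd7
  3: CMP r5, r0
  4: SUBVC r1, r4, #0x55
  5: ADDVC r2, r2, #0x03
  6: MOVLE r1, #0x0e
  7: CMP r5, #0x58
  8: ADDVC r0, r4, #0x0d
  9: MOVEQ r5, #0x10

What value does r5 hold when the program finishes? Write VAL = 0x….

0: ✓ CMP  NZCV=1000
1: ✓ MOVVC  r5←0x17
2: · MOVEQ
3: ✓ CMP  NZCV=1000
4: ✓ SUBVC  r1←0x28
5: ✓ ADDVC  r2←0x52
6: ✓ MOVLE  r1←0x0e
7: ✓ CMP  NZCV=1000
8: ✓ ADDVC  r0←0x8a
9: · MOVEQ

VAL = 0x17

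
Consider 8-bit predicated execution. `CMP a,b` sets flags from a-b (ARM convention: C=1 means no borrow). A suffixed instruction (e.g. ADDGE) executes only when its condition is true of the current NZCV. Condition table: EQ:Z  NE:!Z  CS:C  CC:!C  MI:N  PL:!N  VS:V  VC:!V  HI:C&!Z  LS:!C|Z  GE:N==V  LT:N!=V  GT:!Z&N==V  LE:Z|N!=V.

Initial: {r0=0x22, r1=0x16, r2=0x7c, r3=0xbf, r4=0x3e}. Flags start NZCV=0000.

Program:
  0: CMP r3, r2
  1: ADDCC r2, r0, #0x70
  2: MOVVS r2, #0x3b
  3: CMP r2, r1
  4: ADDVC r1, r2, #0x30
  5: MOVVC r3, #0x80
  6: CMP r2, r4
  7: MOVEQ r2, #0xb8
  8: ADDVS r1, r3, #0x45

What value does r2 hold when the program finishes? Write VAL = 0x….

VAL = 0x3b

0: ✓ CMP  NZCV=0011
1: · ADDCC
2: ✓ MOVVS  r2←0x3b
3: ✓ CMP  NZCV=0010
4: ✓ ADDVC  r1←0x6b
5: ✓ MOVVC  r3←0x80
6: ✓ CMP  NZCV=1000
7: · MOVEQ
8: · ADDVS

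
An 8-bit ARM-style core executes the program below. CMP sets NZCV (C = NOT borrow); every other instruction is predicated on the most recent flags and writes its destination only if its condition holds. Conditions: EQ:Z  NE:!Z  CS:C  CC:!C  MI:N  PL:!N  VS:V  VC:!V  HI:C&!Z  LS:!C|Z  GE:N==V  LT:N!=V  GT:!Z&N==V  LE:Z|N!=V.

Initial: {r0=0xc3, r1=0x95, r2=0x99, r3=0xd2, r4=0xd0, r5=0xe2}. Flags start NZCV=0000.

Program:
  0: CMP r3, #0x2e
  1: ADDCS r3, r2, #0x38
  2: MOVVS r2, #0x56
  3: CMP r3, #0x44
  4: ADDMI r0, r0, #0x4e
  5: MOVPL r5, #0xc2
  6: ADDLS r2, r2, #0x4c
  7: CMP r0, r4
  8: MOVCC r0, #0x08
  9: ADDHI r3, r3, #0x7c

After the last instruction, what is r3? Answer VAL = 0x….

0: ✓ CMP  NZCV=1010
1: ✓ ADDCS  r3←0xd1
2: · MOVVS
3: ✓ CMP  NZCV=1010
4: ✓ ADDMI  r0←0x11
5: · MOVPL
6: · ADDLS
7: ✓ CMP  NZCV=0000
8: ✓ MOVCC  r0←0x08
9: · ADDHI

VAL = 0xd1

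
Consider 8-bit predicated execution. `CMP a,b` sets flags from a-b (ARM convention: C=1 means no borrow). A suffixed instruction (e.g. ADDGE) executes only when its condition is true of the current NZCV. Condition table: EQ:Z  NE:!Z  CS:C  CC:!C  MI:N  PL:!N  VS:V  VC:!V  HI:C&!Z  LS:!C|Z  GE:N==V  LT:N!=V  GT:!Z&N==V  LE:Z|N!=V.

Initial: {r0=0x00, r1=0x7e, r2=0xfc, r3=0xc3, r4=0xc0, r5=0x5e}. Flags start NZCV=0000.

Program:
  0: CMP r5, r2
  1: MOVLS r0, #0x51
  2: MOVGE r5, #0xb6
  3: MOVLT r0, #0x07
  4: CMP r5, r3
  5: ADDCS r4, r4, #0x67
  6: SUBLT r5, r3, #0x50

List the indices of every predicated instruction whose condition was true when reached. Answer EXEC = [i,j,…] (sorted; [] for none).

EXEC = [1,2,6]

[0] flags=0000 → (cmp)
[1] flags=0000 LS?T → r0=0x51
[2] flags=0000 GE?T → r5=0xb6
[3] flags=0000 LT?F → skip
[4] flags=1000 → (cmp)
[5] flags=1000 CS?F → skip
[6] flags=1000 LT?T → r5=0x73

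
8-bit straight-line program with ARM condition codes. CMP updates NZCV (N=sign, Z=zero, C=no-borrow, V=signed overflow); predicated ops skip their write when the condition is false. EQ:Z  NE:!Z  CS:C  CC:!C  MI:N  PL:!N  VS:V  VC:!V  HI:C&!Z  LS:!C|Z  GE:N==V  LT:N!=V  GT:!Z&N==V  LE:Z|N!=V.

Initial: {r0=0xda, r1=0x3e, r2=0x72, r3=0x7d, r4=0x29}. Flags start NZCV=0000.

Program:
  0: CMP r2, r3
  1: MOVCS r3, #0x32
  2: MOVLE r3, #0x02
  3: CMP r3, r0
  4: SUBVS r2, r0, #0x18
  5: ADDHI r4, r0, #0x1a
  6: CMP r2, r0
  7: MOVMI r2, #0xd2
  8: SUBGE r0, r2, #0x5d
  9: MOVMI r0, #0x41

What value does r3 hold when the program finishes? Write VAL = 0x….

[0] flags=1000 → (cmp)
[1] flags=1000 CS?F → skip
[2] flags=1000 LE?T → r3=0x02
[3] flags=0000 → (cmp)
[4] flags=0000 VS?F → skip
[5] flags=0000 HI?F → skip
[6] flags=1001 → (cmp)
[7] flags=1001 MI?T → r2=0xd2
[8] flags=1001 GE?T → r0=0x75
[9] flags=1001 MI?T → r0=0x41

VAL = 0x02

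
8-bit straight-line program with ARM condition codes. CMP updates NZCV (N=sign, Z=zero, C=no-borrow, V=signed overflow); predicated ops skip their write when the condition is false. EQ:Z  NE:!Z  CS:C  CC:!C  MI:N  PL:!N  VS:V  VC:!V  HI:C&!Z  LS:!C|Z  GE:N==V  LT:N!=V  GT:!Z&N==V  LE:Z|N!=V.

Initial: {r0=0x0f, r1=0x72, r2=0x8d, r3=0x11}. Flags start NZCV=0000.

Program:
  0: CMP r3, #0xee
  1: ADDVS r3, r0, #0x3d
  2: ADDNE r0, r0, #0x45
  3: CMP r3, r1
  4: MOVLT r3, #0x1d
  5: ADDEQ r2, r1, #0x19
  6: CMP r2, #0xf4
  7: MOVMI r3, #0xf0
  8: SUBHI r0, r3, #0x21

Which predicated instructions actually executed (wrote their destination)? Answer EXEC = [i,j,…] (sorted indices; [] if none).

EXEC = [2,4,7]

[0] flags=0000 → (cmp)
[1] flags=0000 VS?F → skip
[2] flags=0000 NE?T → r0=0x54
[3] flags=1000 → (cmp)
[4] flags=1000 LT?T → r3=0x1d
[5] flags=1000 EQ?F → skip
[6] flags=1000 → (cmp)
[7] flags=1000 MI?T → r3=0xf0
[8] flags=1000 HI?F → skip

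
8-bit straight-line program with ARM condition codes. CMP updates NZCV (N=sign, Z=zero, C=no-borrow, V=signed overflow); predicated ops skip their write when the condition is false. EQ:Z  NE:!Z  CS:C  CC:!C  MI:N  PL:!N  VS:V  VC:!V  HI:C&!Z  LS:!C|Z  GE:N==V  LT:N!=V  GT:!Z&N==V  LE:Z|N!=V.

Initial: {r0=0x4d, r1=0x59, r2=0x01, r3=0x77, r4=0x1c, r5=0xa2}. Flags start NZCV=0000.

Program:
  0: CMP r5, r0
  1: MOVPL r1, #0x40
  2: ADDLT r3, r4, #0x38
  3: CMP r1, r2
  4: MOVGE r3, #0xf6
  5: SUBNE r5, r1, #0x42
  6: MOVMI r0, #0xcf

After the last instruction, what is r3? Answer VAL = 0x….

VAL = 0xf6

[0] flags=0011 → (cmp)
[1] flags=0011 PL?T → r1=0x40
[2] flags=0011 LT?T → r3=0x54
[3] flags=0010 → (cmp)
[4] flags=0010 GE?T → r3=0xf6
[5] flags=0010 NE?T → r5=0xfe
[6] flags=0010 MI?F → skip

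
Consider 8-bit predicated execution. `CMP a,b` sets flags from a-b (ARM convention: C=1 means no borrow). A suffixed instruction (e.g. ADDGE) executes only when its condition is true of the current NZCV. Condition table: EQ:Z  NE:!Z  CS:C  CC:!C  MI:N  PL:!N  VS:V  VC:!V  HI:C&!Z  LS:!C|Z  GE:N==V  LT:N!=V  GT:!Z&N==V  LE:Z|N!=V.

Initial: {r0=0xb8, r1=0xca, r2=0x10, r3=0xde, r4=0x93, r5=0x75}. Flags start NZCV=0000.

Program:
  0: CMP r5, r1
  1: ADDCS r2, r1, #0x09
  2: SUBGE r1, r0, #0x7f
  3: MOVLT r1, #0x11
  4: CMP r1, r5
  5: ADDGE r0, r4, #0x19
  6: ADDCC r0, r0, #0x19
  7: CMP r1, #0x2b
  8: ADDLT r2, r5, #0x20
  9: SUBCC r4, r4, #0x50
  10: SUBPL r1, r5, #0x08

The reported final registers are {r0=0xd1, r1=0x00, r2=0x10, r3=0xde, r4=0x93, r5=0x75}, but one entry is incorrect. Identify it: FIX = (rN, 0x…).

FIX = (r1, 0x6d)

0: ✓ CMP  NZCV=1001
1: · ADDCS
2: ✓ SUBGE  r1←0x39
3: · MOVLT
4: ✓ CMP  NZCV=1000
5: · ADDGE
6: ✓ ADDCC  r0←0xd1
7: ✓ CMP  NZCV=0010
8: · ADDLT
9: · SUBCC
10: ✓ SUBPL  r1←0x6d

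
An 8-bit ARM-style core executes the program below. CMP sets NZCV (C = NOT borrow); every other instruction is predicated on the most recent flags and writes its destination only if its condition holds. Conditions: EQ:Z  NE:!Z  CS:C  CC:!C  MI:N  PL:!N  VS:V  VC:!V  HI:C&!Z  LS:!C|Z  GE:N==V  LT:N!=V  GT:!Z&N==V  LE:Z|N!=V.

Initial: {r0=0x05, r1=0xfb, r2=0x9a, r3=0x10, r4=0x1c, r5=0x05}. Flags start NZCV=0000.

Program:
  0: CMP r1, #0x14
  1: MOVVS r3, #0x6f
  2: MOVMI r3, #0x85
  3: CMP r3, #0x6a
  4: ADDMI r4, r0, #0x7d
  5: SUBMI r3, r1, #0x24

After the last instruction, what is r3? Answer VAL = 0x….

0: ✓ CMP  NZCV=1010
1: · MOVVS
2: ✓ MOVMI  r3←0x85
3: ✓ CMP  NZCV=0011
4: · ADDMI
5: · SUBMI

VAL = 0x85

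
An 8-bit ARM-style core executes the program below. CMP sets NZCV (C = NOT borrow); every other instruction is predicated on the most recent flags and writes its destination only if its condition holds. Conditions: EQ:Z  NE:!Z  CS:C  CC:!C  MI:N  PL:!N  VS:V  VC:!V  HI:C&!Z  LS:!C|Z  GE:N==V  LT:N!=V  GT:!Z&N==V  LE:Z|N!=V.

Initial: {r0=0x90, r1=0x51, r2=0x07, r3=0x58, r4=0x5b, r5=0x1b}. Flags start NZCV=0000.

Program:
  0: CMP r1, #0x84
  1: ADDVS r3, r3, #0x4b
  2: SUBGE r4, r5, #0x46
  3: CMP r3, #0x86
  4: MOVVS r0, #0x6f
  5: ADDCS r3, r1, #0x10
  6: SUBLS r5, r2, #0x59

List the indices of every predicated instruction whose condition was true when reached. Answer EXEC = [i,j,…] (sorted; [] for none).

EXEC = [1,2,5]

[0] flags=1001 → (cmp)
[1] flags=1001 VS?T → r3=0xa3
[2] flags=1001 GE?T → r4=0xd5
[3] flags=0010 → (cmp)
[4] flags=0010 VS?F → skip
[5] flags=0010 CS?T → r3=0x61
[6] flags=0010 LS?F → skip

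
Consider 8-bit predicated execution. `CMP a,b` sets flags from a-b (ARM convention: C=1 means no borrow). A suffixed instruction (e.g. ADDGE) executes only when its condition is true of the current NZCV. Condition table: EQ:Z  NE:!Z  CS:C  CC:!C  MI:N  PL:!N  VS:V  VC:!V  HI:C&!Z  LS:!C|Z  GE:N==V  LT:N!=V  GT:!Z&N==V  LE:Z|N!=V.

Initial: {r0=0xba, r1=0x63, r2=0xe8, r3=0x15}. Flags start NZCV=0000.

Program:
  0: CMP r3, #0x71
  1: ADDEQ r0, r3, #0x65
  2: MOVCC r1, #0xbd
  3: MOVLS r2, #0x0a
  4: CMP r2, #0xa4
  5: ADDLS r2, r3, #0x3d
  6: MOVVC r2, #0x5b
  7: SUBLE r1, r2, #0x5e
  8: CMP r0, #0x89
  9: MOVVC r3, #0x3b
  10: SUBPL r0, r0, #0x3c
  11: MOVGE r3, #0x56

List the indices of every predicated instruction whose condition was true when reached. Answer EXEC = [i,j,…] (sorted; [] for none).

0: ✓ CMP  NZCV=1000
1: · ADDEQ
2: ✓ MOVCC  r1←0xbd
3: ✓ MOVLS  r2←0x0a
4: ✓ CMP  NZCV=0000
5: ✓ ADDLS  r2←0x52
6: ✓ MOVVC  r2←0x5b
7: · SUBLE
8: ✓ CMP  NZCV=0010
9: ✓ MOVVC  r3←0x3b
10: ✓ SUBPL  r0←0x7e
11: ✓ MOVGE  r3←0x56

EXEC = [2,3,5,6,9,10,11]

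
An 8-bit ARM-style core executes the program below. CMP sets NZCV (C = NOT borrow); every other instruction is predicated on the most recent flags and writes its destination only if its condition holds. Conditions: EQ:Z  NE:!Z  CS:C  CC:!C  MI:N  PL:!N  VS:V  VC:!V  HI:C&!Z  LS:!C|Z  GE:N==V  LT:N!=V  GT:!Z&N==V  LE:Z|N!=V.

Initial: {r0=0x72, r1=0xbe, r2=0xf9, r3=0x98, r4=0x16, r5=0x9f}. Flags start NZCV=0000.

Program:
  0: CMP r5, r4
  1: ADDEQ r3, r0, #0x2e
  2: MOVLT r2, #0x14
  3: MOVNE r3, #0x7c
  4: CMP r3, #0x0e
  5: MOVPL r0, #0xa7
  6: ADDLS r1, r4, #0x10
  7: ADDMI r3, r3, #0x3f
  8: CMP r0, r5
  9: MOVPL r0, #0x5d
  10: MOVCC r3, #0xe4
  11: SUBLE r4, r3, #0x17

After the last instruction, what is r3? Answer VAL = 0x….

VAL = 0x7c

[0] flags=1010 → (cmp)
[1] flags=1010 EQ?F → skip
[2] flags=1010 LT?T → r2=0x14
[3] flags=1010 NE?T → r3=0x7c
[4] flags=0010 → (cmp)
[5] flags=0010 PL?T → r0=0xa7
[6] flags=0010 LS?F → skip
[7] flags=0010 MI?F → skip
[8] flags=0010 → (cmp)
[9] flags=0010 PL?T → r0=0x5d
[10] flags=0010 CC?F → skip
[11] flags=0010 LE?F → skip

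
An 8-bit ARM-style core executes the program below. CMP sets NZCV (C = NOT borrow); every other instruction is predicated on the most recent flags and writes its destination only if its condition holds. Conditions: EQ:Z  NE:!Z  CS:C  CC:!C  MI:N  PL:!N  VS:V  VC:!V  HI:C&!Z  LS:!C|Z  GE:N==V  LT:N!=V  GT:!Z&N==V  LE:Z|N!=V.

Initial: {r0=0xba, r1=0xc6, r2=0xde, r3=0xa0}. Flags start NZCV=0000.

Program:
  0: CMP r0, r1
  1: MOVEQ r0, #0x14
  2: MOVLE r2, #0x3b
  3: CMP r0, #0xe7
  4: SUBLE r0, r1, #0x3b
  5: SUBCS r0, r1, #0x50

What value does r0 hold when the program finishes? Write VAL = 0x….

VAL = 0x8b

0: ✓ CMP  NZCV=1000
1: · MOVEQ
2: ✓ MOVLE  r2←0x3b
3: ✓ CMP  NZCV=1000
4: ✓ SUBLE  r0←0x8b
5: · SUBCS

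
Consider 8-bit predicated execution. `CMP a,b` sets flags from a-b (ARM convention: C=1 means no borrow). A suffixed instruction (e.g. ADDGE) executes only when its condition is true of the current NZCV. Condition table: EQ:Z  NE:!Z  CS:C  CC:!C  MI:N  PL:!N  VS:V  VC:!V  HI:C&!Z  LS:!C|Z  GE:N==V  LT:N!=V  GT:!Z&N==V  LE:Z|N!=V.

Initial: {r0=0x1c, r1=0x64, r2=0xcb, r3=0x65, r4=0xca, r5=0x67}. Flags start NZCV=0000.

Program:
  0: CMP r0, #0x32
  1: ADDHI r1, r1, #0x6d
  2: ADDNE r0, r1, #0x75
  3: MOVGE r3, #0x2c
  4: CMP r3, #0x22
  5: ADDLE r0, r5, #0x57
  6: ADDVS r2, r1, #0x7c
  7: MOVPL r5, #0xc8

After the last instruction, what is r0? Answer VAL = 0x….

VAL = 0xd9

[0] flags=1000 → (cmp)
[1] flags=1000 HI?F → skip
[2] flags=1000 NE?T → r0=0xd9
[3] flags=1000 GE?F → skip
[4] flags=0010 → (cmp)
[5] flags=0010 LE?F → skip
[6] flags=0010 VS?F → skip
[7] flags=0010 PL?T → r5=0xc8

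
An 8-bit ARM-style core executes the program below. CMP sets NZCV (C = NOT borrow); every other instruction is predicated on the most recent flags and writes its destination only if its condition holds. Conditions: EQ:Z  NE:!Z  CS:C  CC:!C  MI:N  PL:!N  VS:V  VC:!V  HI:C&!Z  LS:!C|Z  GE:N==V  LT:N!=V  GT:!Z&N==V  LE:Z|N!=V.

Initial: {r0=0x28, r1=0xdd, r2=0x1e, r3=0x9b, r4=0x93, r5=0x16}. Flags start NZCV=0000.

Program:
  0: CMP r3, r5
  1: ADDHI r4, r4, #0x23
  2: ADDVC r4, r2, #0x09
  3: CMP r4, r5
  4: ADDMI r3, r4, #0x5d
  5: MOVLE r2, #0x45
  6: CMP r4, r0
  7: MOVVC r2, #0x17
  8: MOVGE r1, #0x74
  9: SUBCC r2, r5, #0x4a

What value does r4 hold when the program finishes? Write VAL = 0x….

VAL = 0x27

0: ✓ CMP  NZCV=1010
1: ✓ ADDHI  r4←0xb6
2: ✓ ADDVC  r4←0x27
3: ✓ CMP  NZCV=0010
4: · ADDMI
5: · MOVLE
6: ✓ CMP  NZCV=1000
7: ✓ MOVVC  r2←0x17
8: · MOVGE
9: ✓ SUBCC  r2←0xcc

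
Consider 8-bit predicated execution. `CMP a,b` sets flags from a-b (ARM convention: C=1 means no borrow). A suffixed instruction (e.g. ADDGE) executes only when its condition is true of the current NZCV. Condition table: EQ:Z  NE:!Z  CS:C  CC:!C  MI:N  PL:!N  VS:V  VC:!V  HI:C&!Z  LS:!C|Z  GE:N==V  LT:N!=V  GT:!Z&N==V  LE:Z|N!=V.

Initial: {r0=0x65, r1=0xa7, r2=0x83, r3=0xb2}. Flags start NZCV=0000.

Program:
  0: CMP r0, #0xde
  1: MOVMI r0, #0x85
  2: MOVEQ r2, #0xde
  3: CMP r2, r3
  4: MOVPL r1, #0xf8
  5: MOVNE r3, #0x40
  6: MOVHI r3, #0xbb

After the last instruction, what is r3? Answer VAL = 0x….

VAL = 0x40

0: ✓ CMP  NZCV=1001
1: ✓ MOVMI  r0←0x85
2: · MOVEQ
3: ✓ CMP  NZCV=1000
4: · MOVPL
5: ✓ MOVNE  r3←0x40
6: · MOVHI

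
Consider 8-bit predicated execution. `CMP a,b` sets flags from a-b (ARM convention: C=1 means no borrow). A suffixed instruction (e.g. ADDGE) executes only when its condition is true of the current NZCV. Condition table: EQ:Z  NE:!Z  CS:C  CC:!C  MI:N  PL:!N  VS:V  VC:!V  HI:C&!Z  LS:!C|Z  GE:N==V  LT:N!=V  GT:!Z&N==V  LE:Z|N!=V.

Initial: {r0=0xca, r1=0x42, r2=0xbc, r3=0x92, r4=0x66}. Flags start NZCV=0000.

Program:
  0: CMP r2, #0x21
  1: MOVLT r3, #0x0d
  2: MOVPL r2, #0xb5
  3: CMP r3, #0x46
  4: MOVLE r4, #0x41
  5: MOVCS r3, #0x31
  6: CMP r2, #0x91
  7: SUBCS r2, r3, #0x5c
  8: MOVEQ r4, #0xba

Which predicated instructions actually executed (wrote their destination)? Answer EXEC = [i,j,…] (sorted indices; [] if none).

0: ✓ CMP  NZCV=1010
1: ✓ MOVLT  r3←0x0d
2: · MOVPL
3: ✓ CMP  NZCV=1000
4: ✓ MOVLE  r4←0x41
5: · MOVCS
6: ✓ CMP  NZCV=0010
7: ✓ SUBCS  r2←0xb1
8: · MOVEQ

EXEC = [1,4,7]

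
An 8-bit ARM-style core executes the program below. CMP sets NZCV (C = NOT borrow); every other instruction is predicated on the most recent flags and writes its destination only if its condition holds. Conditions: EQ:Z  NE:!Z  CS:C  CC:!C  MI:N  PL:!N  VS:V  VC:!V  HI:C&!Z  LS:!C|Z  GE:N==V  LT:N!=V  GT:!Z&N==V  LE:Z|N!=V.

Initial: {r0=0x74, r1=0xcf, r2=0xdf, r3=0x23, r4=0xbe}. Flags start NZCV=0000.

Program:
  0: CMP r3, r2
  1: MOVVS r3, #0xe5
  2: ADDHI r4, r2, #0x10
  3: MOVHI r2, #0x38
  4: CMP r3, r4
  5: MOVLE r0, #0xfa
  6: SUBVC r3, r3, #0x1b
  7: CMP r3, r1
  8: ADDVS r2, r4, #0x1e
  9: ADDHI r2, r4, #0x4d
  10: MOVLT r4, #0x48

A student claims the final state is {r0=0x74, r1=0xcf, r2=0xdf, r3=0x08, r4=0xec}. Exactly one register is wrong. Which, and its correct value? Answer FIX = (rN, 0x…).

FIX = (r4, 0xbe)

[0] flags=0000 → (cmp)
[1] flags=0000 VS?F → skip
[2] flags=0000 HI?F → skip
[3] flags=0000 HI?F → skip
[4] flags=0000 → (cmp)
[5] flags=0000 LE?F → skip
[6] flags=0000 VC?T → r3=0x08
[7] flags=0000 → (cmp)
[8] flags=0000 VS?F → skip
[9] flags=0000 HI?F → skip
[10] flags=0000 LT?F → skip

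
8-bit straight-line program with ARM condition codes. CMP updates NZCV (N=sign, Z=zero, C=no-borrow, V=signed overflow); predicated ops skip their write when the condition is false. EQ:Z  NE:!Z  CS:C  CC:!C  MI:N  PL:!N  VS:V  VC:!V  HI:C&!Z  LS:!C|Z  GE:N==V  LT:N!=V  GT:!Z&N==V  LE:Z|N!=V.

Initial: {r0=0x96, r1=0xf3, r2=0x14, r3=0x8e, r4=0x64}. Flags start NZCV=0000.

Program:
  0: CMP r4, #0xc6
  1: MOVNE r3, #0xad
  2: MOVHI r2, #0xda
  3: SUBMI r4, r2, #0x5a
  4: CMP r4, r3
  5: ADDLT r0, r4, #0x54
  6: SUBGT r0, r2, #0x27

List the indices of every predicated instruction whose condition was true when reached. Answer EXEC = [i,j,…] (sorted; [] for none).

EXEC = [1,3,6]

0: ✓ CMP  NZCV=1001
1: ✓ MOVNE  r3←0xad
2: · MOVHI
3: ✓ SUBMI  r4←0xba
4: ✓ CMP  NZCV=0010
5: · ADDLT
6: ✓ SUBGT  r0←0xed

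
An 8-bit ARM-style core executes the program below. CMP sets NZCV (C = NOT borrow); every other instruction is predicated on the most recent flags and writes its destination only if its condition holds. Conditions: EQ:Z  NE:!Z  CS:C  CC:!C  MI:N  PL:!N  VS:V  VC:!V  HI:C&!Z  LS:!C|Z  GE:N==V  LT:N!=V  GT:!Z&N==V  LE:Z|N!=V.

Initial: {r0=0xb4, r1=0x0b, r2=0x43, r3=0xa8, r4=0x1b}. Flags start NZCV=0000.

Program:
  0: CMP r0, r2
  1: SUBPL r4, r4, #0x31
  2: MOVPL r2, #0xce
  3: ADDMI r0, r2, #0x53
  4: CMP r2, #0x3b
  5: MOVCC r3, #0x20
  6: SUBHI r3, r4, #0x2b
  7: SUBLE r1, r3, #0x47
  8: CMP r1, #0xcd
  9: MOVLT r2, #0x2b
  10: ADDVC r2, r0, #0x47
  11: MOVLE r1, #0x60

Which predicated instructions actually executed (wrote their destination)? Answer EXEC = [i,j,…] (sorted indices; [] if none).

EXEC = [1,2,6,7]

0: ✓ CMP  NZCV=0011
1: ✓ SUBPL  r4←0xea
2: ✓ MOVPL  r2←0xce
3: · ADDMI
4: ✓ CMP  NZCV=1010
5: · MOVCC
6: ✓ SUBHI  r3←0xbf
7: ✓ SUBLE  r1←0x78
8: ✓ CMP  NZCV=1001
9: · MOVLT
10: · ADDVC
11: · MOVLE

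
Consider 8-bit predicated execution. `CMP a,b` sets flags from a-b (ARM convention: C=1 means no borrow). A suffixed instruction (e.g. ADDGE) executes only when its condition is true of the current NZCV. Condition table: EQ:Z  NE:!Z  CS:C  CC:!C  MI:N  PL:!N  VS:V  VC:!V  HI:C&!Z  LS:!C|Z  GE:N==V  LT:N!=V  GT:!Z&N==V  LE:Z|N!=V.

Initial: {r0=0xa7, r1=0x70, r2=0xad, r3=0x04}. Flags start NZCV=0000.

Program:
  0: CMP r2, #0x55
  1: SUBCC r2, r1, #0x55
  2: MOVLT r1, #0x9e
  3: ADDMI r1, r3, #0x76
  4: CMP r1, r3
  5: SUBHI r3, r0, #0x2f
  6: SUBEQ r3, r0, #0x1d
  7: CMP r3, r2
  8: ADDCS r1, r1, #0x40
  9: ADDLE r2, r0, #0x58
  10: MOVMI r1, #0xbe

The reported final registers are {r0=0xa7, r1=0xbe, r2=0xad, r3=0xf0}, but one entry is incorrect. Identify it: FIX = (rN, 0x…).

[0] flags=0011 → (cmp)
[1] flags=0011 CC?F → skip
[2] flags=0011 LT?T → r1=0x9e
[3] flags=0011 MI?F → skip
[4] flags=1010 → (cmp)
[5] flags=1010 HI?T → r3=0x78
[6] flags=1010 EQ?F → skip
[7] flags=1001 → (cmp)
[8] flags=1001 CS?F → skip
[9] flags=1001 LE?F → skip
[10] flags=1001 MI?T → r1=0xbe

FIX = (r3, 0x78)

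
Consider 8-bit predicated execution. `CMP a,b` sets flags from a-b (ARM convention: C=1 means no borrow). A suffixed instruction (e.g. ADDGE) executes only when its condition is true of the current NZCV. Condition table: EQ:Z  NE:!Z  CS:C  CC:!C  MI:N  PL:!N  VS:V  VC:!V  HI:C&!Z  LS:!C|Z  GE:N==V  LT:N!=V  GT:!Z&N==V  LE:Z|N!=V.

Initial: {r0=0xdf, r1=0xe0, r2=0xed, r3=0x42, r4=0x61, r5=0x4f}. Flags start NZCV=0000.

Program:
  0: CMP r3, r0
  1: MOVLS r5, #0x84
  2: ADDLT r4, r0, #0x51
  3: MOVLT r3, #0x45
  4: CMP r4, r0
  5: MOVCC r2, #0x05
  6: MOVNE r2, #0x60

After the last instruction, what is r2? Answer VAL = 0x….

[0] flags=0000 → (cmp)
[1] flags=0000 LS?T → r5=0x84
[2] flags=0000 LT?F → skip
[3] flags=0000 LT?F → skip
[4] flags=1001 → (cmp)
[5] flags=1001 CC?T → r2=0x05
[6] flags=1001 NE?T → r2=0x60

VAL = 0x60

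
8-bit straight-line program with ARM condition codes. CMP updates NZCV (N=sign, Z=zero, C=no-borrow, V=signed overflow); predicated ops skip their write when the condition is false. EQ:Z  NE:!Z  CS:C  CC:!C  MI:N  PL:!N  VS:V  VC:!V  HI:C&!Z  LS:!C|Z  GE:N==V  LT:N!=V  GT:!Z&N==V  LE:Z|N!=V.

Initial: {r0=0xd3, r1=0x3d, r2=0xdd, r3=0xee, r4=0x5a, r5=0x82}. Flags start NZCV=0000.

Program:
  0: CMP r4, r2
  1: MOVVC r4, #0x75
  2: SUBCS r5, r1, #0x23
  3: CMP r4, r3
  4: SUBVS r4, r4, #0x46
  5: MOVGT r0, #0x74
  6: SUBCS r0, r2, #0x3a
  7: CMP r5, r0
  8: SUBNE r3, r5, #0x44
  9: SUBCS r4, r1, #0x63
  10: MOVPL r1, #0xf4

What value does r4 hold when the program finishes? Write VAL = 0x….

VAL = 0xda

0: ✓ CMP  NZCV=0000
1: ✓ MOVVC  r4←0x75
2: · SUBCS
3: ✓ CMP  NZCV=1001
4: ✓ SUBVS  r4←0x2f
5: ✓ MOVGT  r0←0x74
6: · SUBCS
7: ✓ CMP  NZCV=0011
8: ✓ SUBNE  r3←0x3e
9: ✓ SUBCS  r4←0xda
10: ✓ MOVPL  r1←0xf4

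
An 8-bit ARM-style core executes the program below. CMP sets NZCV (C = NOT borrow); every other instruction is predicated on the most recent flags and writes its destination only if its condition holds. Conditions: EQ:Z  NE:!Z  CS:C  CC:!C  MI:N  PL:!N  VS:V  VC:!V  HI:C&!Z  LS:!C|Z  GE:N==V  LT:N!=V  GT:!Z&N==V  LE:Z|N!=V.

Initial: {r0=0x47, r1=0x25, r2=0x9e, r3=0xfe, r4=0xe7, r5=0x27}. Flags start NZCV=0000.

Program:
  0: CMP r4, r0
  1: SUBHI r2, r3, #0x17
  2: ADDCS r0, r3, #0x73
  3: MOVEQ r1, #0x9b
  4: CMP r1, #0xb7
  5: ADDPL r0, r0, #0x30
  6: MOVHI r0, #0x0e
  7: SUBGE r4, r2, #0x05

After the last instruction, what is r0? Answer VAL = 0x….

[0] flags=1010 → (cmp)
[1] flags=1010 HI?T → r2=0xe7
[2] flags=1010 CS?T → r0=0x71
[3] flags=1010 EQ?F → skip
[4] flags=0000 → (cmp)
[5] flags=0000 PL?T → r0=0xa1
[6] flags=0000 HI?F → skip
[7] flags=0000 GE?T → r4=0xe2

VAL = 0xa1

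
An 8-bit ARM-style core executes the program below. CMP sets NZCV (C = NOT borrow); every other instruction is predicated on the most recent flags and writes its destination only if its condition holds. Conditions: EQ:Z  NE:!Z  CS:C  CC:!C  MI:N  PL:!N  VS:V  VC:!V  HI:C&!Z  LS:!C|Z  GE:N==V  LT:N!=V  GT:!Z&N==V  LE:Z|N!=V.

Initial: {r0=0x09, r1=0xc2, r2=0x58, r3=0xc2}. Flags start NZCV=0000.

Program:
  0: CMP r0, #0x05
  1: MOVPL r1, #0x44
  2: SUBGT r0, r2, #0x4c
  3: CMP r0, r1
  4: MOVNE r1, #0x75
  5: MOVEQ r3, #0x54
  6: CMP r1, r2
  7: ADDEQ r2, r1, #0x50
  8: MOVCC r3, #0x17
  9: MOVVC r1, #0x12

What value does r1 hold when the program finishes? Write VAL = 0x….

[0] flags=0010 → (cmp)
[1] flags=0010 PL?T → r1=0x44
[2] flags=0010 GT?T → r0=0x0c
[3] flags=1000 → (cmp)
[4] flags=1000 NE?T → r1=0x75
[5] flags=1000 EQ?F → skip
[6] flags=0010 → (cmp)
[7] flags=0010 EQ?F → skip
[8] flags=0010 CC?F → skip
[9] flags=0010 VC?T → r1=0x12

VAL = 0x12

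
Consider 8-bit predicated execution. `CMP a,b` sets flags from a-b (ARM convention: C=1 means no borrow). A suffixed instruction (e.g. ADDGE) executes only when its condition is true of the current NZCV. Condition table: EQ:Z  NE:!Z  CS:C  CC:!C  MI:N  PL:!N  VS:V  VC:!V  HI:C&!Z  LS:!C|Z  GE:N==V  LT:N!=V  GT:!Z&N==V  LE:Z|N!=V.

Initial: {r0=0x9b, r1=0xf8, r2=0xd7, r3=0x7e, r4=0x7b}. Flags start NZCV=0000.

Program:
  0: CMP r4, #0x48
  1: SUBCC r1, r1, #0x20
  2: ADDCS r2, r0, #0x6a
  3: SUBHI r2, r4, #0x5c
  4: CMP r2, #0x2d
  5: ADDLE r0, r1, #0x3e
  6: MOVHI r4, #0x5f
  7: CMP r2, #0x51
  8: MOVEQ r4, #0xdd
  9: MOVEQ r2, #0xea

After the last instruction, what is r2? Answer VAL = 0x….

0: ✓ CMP  NZCV=0010
1: · SUBCC
2: ✓ ADDCS  r2←0x05
3: ✓ SUBHI  r2←0x1f
4: ✓ CMP  NZCV=1000
5: ✓ ADDLE  r0←0x36
6: · MOVHI
7: ✓ CMP  NZCV=1000
8: · MOVEQ
9: · MOVEQ

VAL = 0x1f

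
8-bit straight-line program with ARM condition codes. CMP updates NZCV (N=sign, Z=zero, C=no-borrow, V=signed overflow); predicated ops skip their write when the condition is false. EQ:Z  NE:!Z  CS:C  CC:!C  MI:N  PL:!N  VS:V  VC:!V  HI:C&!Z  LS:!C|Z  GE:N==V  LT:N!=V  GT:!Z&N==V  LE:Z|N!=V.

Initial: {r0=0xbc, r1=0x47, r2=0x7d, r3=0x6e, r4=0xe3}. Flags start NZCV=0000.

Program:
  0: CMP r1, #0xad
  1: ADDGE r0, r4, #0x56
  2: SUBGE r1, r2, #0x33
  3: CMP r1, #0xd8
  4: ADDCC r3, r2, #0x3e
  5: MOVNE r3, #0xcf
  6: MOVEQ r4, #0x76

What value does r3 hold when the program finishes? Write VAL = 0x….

[0] flags=1001 → (cmp)
[1] flags=1001 GE?T → r0=0x39
[2] flags=1001 GE?T → r1=0x4a
[3] flags=0000 → (cmp)
[4] flags=0000 CC?T → r3=0xbb
[5] flags=0000 NE?T → r3=0xcf
[6] flags=0000 EQ?F → skip

VAL = 0xcf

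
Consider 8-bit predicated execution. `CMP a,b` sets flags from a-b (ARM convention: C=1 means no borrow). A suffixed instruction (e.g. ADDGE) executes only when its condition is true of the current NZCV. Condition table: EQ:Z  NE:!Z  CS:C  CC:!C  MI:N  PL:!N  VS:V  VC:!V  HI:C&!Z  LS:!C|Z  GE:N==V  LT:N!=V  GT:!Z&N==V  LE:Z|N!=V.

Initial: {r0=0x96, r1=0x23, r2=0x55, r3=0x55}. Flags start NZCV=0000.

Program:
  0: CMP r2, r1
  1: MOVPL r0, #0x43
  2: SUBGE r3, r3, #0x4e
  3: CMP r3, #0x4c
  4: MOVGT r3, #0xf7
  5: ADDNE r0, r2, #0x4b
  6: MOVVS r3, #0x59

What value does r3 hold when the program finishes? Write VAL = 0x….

VAL = 0x07

[0] flags=0010 → (cmp)
[1] flags=0010 PL?T → r0=0x43
[2] flags=0010 GE?T → r3=0x07
[3] flags=1000 → (cmp)
[4] flags=1000 GT?F → skip
[5] flags=1000 NE?T → r0=0xa0
[6] flags=1000 VS?F → skip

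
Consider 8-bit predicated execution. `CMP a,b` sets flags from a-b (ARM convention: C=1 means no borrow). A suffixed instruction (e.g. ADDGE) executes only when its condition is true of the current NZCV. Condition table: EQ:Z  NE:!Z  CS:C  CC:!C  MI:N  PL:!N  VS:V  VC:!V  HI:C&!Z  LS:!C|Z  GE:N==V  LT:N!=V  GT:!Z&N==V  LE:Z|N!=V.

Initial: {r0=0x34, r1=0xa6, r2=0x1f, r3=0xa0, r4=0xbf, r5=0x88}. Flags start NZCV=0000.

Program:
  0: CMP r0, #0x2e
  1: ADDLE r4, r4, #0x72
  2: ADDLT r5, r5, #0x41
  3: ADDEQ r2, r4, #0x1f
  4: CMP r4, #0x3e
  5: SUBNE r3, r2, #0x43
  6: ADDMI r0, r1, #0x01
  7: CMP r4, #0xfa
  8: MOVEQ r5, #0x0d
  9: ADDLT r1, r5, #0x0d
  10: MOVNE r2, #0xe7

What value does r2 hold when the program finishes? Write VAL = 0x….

0: ✓ CMP  NZCV=0010
1: · ADDLE
2: · ADDLT
3: · ADDEQ
4: ✓ CMP  NZCV=1010
5: ✓ SUBNE  r3←0xdc
6: ✓ ADDMI  r0←0xa7
7: ✓ CMP  NZCV=1000
8: · MOVEQ
9: ✓ ADDLT  r1←0x95
10: ✓ MOVNE  r2←0xe7

VAL = 0xe7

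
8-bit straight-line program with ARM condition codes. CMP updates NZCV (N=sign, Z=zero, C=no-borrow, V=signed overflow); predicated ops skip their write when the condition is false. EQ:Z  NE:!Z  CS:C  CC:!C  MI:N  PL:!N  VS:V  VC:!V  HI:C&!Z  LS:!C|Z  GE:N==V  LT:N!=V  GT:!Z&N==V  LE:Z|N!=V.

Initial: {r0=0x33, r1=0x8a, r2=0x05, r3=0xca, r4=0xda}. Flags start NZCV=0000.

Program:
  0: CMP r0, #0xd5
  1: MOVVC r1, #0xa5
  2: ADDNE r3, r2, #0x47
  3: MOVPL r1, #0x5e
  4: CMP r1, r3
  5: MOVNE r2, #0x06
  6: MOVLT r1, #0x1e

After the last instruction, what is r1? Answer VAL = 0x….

[0] flags=0000 → (cmp)
[1] flags=0000 VC?T → r1=0xa5
[2] flags=0000 NE?T → r3=0x4c
[3] flags=0000 PL?T → r1=0x5e
[4] flags=0010 → (cmp)
[5] flags=0010 NE?T → r2=0x06
[6] flags=0010 LT?F → skip

VAL = 0x5e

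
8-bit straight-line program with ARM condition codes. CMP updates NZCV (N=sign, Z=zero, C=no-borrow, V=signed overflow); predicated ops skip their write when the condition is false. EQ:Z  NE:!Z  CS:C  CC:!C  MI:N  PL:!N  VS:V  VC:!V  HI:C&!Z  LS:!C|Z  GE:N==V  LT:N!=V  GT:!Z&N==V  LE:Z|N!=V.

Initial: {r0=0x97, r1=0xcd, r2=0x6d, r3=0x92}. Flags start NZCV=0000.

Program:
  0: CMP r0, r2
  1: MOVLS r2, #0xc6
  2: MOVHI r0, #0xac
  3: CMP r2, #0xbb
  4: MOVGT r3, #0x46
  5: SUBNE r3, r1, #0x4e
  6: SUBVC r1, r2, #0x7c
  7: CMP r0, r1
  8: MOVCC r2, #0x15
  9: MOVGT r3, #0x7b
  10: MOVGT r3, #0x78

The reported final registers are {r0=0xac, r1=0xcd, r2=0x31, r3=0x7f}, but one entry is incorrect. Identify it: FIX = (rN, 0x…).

[0] flags=0011 → (cmp)
[1] flags=0011 LS?F → skip
[2] flags=0011 HI?T → r0=0xac
[3] flags=1001 → (cmp)
[4] flags=1001 GT?T → r3=0x46
[5] flags=1001 NE?T → r3=0x7f
[6] flags=1001 VC?F → skip
[7] flags=1000 → (cmp)
[8] flags=1000 CC?T → r2=0x15
[9] flags=1000 GT?F → skip
[10] flags=1000 GT?F → skip

FIX = (r2, 0x15)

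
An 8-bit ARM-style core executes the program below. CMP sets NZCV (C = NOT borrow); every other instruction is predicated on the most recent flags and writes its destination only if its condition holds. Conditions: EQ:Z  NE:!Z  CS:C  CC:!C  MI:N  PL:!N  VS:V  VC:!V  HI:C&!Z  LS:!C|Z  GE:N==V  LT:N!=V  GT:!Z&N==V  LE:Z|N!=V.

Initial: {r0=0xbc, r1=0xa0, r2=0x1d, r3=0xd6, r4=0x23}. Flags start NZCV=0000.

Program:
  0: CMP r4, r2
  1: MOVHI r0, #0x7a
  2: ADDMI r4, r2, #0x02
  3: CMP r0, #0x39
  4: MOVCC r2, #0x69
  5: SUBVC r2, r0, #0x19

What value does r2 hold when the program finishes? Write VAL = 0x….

VAL = 0x61

[0] flags=0010 → (cmp)
[1] flags=0010 HI?T → r0=0x7a
[2] flags=0010 MI?F → skip
[3] flags=0010 → (cmp)
[4] flags=0010 CC?F → skip
[5] flags=0010 VC?T → r2=0x61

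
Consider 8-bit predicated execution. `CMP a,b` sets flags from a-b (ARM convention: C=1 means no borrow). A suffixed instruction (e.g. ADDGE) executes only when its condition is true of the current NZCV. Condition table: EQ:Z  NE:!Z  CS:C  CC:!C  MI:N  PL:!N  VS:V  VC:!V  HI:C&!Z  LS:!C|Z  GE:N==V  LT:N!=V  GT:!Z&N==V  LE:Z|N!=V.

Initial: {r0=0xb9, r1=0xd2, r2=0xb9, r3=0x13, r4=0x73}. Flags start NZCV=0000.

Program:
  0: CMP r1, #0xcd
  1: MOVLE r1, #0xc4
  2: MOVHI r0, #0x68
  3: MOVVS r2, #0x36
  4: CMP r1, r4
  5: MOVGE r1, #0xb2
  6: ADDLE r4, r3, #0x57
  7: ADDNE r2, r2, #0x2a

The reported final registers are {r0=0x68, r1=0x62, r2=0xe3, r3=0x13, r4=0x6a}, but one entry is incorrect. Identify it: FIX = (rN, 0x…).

FIX = (r1, 0xd2)

[0] flags=0010 → (cmp)
[1] flags=0010 LE?F → skip
[2] flags=0010 HI?T → r0=0x68
[3] flags=0010 VS?F → skip
[4] flags=0011 → (cmp)
[5] flags=0011 GE?F → skip
[6] flags=0011 LE?T → r4=0x6a
[7] flags=0011 NE?T → r2=0xe3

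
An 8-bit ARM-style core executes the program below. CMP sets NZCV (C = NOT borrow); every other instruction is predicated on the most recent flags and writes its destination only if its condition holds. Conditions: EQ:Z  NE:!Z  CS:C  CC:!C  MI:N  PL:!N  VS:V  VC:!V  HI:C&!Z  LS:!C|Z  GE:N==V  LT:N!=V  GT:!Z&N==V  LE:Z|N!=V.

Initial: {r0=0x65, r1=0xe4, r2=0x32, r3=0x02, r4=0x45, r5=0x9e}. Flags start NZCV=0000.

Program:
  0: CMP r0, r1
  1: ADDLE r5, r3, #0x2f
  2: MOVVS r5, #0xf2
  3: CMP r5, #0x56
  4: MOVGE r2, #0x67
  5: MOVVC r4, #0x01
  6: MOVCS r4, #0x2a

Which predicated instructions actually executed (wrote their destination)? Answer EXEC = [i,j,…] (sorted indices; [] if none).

EXEC = [2,5,6]

[0] flags=1001 → (cmp)
[1] flags=1001 LE?F → skip
[2] flags=1001 VS?T → r5=0xf2
[3] flags=1010 → (cmp)
[4] flags=1010 GE?F → skip
[5] flags=1010 VC?T → r4=0x01
[6] flags=1010 CS?T → r4=0x2a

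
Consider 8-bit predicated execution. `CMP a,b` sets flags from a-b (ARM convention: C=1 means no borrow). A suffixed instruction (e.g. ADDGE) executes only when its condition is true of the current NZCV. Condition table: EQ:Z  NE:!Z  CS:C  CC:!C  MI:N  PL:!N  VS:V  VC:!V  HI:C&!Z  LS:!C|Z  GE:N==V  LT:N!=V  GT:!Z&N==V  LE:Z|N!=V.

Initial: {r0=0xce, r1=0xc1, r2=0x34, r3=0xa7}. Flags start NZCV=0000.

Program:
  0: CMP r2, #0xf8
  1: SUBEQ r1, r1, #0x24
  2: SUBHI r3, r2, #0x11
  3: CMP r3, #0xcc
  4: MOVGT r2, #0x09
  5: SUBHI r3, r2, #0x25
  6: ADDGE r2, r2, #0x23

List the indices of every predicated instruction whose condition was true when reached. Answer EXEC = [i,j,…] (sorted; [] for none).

EXEC = []

[0] flags=0000 → (cmp)
[1] flags=0000 EQ?F → skip
[2] flags=0000 HI?F → skip
[3] flags=1000 → (cmp)
[4] flags=1000 GT?F → skip
[5] flags=1000 HI?F → skip
[6] flags=1000 GE?F → skip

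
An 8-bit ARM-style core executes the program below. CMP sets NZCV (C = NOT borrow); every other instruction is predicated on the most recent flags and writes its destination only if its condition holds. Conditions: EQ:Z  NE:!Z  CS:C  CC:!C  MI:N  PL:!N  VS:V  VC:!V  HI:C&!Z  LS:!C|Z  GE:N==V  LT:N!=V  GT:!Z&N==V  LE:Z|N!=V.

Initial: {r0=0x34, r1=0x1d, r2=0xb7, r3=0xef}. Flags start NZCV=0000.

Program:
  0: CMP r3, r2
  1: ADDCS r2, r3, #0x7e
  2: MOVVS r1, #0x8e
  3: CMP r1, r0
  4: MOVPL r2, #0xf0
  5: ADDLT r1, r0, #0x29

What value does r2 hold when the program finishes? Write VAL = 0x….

0: ✓ CMP  NZCV=0010
1: ✓ ADDCS  r2←0x6d
2: · MOVVS
3: ✓ CMP  NZCV=1000
4: · MOVPL
5: ✓ ADDLT  r1←0x5d

VAL = 0x6d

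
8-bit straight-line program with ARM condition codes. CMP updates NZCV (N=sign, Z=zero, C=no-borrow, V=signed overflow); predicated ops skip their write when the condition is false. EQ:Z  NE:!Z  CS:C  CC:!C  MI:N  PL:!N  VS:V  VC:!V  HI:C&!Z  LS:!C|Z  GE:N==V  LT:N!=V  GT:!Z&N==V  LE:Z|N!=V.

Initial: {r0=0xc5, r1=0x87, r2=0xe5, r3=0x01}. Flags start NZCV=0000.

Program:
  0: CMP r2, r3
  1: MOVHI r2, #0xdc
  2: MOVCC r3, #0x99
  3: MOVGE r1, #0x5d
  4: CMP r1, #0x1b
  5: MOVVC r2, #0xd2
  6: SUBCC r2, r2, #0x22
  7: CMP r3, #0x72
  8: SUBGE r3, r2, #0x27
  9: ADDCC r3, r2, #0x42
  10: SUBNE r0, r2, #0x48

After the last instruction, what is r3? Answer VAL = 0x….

VAL = 0x1e

[0] flags=1010 → (cmp)
[1] flags=1010 HI?T → r2=0xdc
[2] flags=1010 CC?F → skip
[3] flags=1010 GE?F → skip
[4] flags=0011 → (cmp)
[5] flags=0011 VC?F → skip
[6] flags=0011 CC?F → skip
[7] flags=1000 → (cmp)
[8] flags=1000 GE?F → skip
[9] flags=1000 CC?T → r3=0x1e
[10] flags=1000 NE?T → r0=0x94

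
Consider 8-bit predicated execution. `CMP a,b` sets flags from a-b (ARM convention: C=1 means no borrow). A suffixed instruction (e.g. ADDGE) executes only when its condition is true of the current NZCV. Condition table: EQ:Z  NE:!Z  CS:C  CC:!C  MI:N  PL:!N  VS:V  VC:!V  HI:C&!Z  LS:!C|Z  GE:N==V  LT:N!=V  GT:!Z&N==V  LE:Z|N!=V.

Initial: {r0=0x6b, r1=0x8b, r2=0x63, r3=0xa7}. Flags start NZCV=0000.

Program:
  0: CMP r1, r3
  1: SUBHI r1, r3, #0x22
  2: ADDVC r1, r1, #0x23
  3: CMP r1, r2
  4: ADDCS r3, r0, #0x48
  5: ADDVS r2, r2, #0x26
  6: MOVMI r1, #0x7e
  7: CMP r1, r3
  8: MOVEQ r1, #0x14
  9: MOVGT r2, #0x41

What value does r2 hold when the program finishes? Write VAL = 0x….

0: ✓ CMP  NZCV=1000
1: · SUBHI
2: ✓ ADDVC  r1←0xae
3: ✓ CMP  NZCV=0011
4: ✓ ADDCS  r3←0xb3
5: ✓ ADDVS  r2←0x89
6: · MOVMI
7: ✓ CMP  NZCV=1000
8: · MOVEQ
9: · MOVGT

VAL = 0x89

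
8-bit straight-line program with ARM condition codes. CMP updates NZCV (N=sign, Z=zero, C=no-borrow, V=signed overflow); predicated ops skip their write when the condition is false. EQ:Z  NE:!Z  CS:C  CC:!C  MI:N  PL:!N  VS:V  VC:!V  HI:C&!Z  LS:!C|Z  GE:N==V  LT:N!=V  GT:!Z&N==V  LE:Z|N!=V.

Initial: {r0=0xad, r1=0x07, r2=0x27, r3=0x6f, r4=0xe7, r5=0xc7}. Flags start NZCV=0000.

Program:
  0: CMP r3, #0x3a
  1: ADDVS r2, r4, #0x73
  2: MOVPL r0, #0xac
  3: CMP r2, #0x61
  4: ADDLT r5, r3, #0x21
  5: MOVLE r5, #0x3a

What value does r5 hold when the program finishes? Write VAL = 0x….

VAL = 0x3a

[0] flags=0010 → (cmp)
[1] flags=0010 VS?F → skip
[2] flags=0010 PL?T → r0=0xac
[3] flags=1000 → (cmp)
[4] flags=1000 LT?T → r5=0x90
[5] flags=1000 LE?T → r5=0x3a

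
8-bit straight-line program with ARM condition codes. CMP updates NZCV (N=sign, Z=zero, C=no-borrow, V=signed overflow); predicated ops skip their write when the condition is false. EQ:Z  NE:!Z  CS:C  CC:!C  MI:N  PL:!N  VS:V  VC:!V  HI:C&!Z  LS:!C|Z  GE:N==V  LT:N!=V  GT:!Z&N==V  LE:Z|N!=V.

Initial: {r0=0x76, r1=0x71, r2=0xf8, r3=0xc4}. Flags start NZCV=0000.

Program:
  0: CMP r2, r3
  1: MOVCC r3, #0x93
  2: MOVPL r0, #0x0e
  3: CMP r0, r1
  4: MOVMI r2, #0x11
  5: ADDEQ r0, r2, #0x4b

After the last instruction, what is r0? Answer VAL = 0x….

VAL = 0x0e

[0] flags=0010 → (cmp)
[1] flags=0010 CC?F → skip
[2] flags=0010 PL?T → r0=0x0e
[3] flags=1000 → (cmp)
[4] flags=1000 MI?T → r2=0x11
[5] flags=1000 EQ?F → skip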